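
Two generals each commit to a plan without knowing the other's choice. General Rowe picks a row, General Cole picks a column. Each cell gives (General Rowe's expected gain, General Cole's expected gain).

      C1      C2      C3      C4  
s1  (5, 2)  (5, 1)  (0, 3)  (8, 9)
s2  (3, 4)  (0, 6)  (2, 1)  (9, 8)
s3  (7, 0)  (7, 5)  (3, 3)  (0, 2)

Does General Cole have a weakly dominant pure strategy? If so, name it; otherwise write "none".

none

C1 fails to dominate C2 at s2 (4<6).
C2 fails to dominate C1 at s1 (1<2).
C3 fails to dominate C1 at s2 (1<4).
C4 fails to dominate C2 at s3 (2<5).
No single strategy dominates all the others.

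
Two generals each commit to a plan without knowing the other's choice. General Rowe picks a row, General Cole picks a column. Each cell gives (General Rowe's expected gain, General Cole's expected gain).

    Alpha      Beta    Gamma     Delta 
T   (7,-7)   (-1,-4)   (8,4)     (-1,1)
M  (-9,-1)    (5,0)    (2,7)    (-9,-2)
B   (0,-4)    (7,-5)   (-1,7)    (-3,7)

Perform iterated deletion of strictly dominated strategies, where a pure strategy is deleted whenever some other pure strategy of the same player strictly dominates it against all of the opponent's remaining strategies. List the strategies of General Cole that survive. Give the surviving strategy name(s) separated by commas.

For General Cole, Gamma strictly dominates Alpha on the remaining rows (T: 4>-7, M: 7>-1, B: 7>-4); eliminate Alpha.
Column Beta is eliminated: Gamma beats it against every remaining row (T: 4>-4, M: 7>0, B: 7>-5).
General Rowe's strategy M is strictly dominated by T (Gamma: 8>2, Delta: -1>-9) and is removed.
Row B is eliminated: T beats it against every remaining column (Gamma: 8>-1, Delta: -1>-3).
For General Cole, Gamma strictly dominates Delta on the remaining rows (T: 4>1); eliminate Delta.
Among the remaining strategies, none is strictly dominated by another pure strategy of the same player, so the elimination stops.
Surviving strategies — General Rowe: {T}; General Cole: {Gamma}.

Gamma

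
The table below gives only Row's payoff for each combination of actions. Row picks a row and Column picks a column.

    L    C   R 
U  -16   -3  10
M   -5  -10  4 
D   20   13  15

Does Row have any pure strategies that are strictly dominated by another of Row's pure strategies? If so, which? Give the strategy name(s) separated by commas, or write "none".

U, M

U: dominated, since D does at least as well everywhere (L: 20>-16, C: 13>-3, R: 15>10).
M is strictly dominated by D (L: 20>-5, C: 13>-10, R: 15>4).
Nothing dominates D: U at L (20>-16); M at L (20>-5).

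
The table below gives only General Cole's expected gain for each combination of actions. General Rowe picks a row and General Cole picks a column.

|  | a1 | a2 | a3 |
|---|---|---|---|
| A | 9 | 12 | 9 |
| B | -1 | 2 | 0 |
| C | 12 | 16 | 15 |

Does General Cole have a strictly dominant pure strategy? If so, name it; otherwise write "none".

a2

a2 vs a1: A: 12>9, B: 2>-1, C: 16>12.
a2 vs a3: A: 12>9, B: 2>0, C: 16>15.
a2 strictly beats every other strategy against every opponent action, so it is strictly dominant.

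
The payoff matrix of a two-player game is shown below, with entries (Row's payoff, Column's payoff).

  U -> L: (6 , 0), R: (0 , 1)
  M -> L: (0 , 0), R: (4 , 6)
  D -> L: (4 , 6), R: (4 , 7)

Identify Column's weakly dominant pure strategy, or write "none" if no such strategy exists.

R

R vs L: U: 1>0, M: 6>0, D: 7>6.
R is at least as good as every other strategy against every opponent action, so it is weakly dominant.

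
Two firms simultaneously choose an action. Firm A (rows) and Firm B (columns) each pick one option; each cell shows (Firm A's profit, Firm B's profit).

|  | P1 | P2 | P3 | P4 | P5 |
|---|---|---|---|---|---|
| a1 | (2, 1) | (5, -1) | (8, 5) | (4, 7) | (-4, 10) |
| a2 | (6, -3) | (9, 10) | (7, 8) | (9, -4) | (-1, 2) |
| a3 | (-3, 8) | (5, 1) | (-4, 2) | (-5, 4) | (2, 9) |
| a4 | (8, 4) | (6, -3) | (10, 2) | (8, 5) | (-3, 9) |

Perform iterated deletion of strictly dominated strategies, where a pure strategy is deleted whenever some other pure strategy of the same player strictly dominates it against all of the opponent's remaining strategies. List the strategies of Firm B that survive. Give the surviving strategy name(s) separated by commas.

For Firm A, a4 strictly dominates a1 on the remaining columns (P1: 8>2, P2: 6>5, P3: 10>8, P4: 8>4, P5: -3>-4); eliminate a1.
Column P1 is eliminated: P5 beats it against every remaining row (a2: 2>-3, a3: 9>8, a4: 9>4).
Firm B's strategy P4 is strictly dominated by P5 (a2: 2>-4, a3: 9>4, a4: 9>5) and is removed.
Among the remaining strategies, none is strictly dominated by another pure strategy of the same player, so the elimination stops.
Surviving strategies — Firm A: {a2, a3, a4}; Firm B: {P2, P3, P5}.

P2, P3, P5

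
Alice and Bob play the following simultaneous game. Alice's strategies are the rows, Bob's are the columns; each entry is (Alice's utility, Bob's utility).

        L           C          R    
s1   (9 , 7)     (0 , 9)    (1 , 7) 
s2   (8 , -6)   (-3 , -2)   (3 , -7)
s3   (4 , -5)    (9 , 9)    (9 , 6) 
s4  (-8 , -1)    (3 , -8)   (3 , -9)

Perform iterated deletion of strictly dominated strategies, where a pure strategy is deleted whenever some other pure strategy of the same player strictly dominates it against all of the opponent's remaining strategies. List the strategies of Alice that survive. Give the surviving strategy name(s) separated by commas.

s3

Row s4 is eliminated: s3 beats it against every remaining column (L: 4>-8, C: 9>3, R: 9>3).
Bob's strategy L is strictly dominated by C (s1: 9>7, s2: -2>-6, s3: 9>-5) and is removed.
Alice's strategy s1 is strictly dominated by s3 (C: 9>0, R: 9>1) and is removed.
For Alice, s3 strictly dominates s2 on the remaining columns (C: 9>-3, R: 9>3); eliminate s2.
For Bob, C strictly dominates R on the remaining rows (s3: 9>6); eliminate R.
Among the remaining strategies, none is strictly dominated by another pure strategy of the same player, so the elimination stops.
Surviving strategies — Alice: {s3}; Bob: {C}.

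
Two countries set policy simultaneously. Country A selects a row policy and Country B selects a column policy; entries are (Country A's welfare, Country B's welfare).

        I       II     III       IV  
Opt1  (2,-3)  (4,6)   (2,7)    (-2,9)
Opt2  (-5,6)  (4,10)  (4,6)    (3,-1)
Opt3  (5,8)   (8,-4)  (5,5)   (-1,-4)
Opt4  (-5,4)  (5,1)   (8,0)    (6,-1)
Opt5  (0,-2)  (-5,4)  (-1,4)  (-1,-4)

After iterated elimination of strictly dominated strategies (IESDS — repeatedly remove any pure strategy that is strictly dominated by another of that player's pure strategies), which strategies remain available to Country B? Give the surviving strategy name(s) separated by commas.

Row Opt1 is eliminated: Opt3 beats it against every remaining column (I: 5>2, II: 8>4, III: 5>2, IV: -1>-2).
For Country B, I strictly dominates IV on the remaining rows (Opt2: 6>-1, Opt3: 8>-4, Opt4: 4>-1, Opt5: -2>-4); eliminate IV.
For Country A, Opt3 strictly dominates Opt2 on the remaining columns (I: 5>-5, II: 8>4, III: 5>4); eliminate Opt2.
Country A's strategy Opt5 is strictly dominated by Opt3 (I: 5>0, II: 8>-5, III: 5>-1) and is removed.
Country B's strategy II is strictly dominated by I (Opt3: 8>-4, Opt4: 4>1) and is removed.
Country B's strategy III is strictly dominated by I (Opt3: 8>5, Opt4: 4>0) and is removed.
Row Opt4 is eliminated: Opt3 beats it against every remaining column (I: 5>-5).
Among the remaining strategies, none is strictly dominated by another pure strategy of the same player, so the elimination stops.
Surviving strategies — Country A: {Opt3}; Country B: {I}.

I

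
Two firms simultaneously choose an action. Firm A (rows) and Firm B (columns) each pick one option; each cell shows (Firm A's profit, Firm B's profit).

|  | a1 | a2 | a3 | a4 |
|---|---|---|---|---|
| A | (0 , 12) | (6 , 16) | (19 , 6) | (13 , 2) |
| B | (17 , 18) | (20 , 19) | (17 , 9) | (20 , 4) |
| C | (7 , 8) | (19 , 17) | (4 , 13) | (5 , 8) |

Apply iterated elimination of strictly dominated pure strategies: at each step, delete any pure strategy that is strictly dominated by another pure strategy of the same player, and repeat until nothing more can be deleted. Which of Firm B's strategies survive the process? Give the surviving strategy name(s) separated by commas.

Firm A's strategy C is strictly dominated by B (a1: 17>7, a2: 20>19, a3: 17>4, a4: 20>5) and is removed.
For Firm B, a2 strictly dominates a1 on the remaining rows (A: 16>12, B: 19>18); eliminate a1.
Firm B's strategy a3 is strictly dominated by a2 (A: 16>6, B: 19>9) and is removed.
For Firm A, B strictly dominates A on the remaining columns (a2: 20>6, a4: 20>13); eliminate A.
Firm B's strategy a4 is strictly dominated by a2 (B: 19>4) and is removed.
Among the remaining strategies, none is strictly dominated by another pure strategy of the same player, so the elimination stops.
Surviving strategies — Firm A: {B}; Firm B: {a2}.

a2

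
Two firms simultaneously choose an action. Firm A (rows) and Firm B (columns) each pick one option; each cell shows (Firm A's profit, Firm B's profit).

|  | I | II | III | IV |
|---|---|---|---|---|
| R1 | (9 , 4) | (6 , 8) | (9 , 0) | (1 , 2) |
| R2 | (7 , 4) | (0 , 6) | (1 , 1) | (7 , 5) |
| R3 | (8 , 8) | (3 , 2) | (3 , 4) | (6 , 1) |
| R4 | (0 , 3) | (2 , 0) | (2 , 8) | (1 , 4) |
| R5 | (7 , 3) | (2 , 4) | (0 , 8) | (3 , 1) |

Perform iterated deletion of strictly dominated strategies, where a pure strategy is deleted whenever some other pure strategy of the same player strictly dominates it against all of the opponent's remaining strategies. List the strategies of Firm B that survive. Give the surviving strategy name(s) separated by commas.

For Firm A, R3 strictly dominates R4 on the remaining columns (I: 8>0, II: 3>2, III: 3>2, IV: 6>1); eliminate R4.
For Firm A, R3 strictly dominates R5 on the remaining columns (I: 8>7, II: 3>2, III: 3>0, IV: 6>3); eliminate R5.
Firm B's strategy III is strictly dominated by I (R1: 4>0, R2: 4>1, R3: 8>4) and is removed.
Firm B's strategy IV is strictly dominated by II (R1: 8>2, R2: 6>5, R3: 2>1) and is removed.
Firm A's strategy R2 is strictly dominated by R1 (I: 9>7, II: 6>0) and is removed.
Row R3 is eliminated: R1 beats it against every remaining column (I: 9>8, II: 6>3).
Column I is eliminated: II beats it against every remaining row (R1: 8>4).
Among the remaining strategies, none is strictly dominated by another pure strategy of the same player, so the elimination stops.
Surviving strategies — Firm A: {R1}; Firm B: {II}.

II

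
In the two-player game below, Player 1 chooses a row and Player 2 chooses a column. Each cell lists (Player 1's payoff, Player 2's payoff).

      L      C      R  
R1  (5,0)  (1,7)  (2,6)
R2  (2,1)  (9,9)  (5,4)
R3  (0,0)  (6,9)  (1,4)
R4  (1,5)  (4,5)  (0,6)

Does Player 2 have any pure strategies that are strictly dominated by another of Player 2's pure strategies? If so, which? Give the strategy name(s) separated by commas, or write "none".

L

L: dominated, since R does at least as well everywhere (R1: 6>0, R2: 4>1, R3: 4>0, R4: 6>5).
C is not dominated — it holds its own against L at R1 (7>0); R at R1 (7>6).
Nothing dominates R: L at R1 (6>0); C at R4 (6>5).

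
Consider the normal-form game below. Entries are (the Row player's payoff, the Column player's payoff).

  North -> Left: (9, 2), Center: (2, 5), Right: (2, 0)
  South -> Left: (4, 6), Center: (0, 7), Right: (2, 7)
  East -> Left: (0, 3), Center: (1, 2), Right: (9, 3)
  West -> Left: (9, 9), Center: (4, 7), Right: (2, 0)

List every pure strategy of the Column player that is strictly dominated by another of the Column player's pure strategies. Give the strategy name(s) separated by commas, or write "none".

none

Left: no other strategy beats it everywhere (Center at East (3>2); Right at North (2>0)).
Center: no other strategy beats it everywhere (Left at North (5>2); Right at North (5>0)).
Nothing dominates Right: Left at South (7>6); Center at South (7=7).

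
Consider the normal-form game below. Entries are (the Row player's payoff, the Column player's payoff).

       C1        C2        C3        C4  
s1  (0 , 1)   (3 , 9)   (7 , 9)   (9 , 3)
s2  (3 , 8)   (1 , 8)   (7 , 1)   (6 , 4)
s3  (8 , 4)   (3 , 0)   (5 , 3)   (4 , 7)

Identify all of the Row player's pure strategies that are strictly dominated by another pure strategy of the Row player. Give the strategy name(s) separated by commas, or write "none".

none

s1 is not dominated — it holds its own against s2 at C2 (3>1); s3 at C2 (3=3).
s2: no other strategy beats it everywhere (s1 at C1 (3>0); s3 at C3 (7>5)).
s3 is not dominated — it holds its own against s1 at C1 (8>0); s2 at C1 (8>3).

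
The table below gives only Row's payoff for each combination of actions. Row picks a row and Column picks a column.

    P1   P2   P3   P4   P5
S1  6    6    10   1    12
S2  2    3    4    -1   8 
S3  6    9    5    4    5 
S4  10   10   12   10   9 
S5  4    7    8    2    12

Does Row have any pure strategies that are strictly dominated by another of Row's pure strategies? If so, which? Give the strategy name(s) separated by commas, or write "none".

S1 is not dominated — it holds its own against S2 at P1 (6>2); S3 at P1 (6=6); S4 at P5 (12>9); S5 at P1 (6>4).
S2 is strictly dominated by S1 (P1: 6>2, P2: 6>3, P3: 10>4, P4: 1>-1, P5: 12>8).
S4 strictly dominates S3 — P1: 10>6, P2: 10>9, P3: 12>5, P4: 10>4, P5: 9>5.
Nothing dominates S4: S1 at P1 (10>6); S2 at P1 (10>2); S3 at P1 (10>6); S5 at P1 (10>4).
Nothing dominates S5: S1 at P2 (7>6); S2 at P1 (4>2); S3 at P3 (8>5); S4 at P5 (12>9).

S2, S3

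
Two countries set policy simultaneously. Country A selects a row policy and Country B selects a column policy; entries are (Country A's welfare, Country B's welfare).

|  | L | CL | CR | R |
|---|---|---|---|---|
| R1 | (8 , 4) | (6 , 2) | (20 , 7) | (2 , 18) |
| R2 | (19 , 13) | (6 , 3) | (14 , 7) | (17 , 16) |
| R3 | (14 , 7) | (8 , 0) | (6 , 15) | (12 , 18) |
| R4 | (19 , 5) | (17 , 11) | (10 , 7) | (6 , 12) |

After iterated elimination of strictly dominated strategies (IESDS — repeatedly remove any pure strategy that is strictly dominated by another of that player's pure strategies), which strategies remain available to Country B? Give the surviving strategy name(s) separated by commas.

Column L is eliminated: R beats it against every remaining row (R1: 18>4, R2: 16>13, R3: 18>7, R4: 12>5).
For Country B, R strictly dominates CL on the remaining rows (R1: 18>2, R2: 16>3, R3: 18>0, R4: 12>11); eliminate CL.
For Country A, R2 strictly dominates R3 on the remaining columns (CR: 14>6, R: 17>12); eliminate R3.
Row R4 is eliminated: R2 beats it against every remaining column (CR: 14>10, R: 17>6).
Column CR is eliminated: R beats it against every remaining row (R1: 18>7, R2: 16>7).
Row R1 is eliminated: R2 beats it against every remaining column (R: 17>2).
Among the remaining strategies, none is strictly dominated by another pure strategy of the same player, so the elimination stops.
Surviving strategies — Country A: {R2}; Country B: {R}.

R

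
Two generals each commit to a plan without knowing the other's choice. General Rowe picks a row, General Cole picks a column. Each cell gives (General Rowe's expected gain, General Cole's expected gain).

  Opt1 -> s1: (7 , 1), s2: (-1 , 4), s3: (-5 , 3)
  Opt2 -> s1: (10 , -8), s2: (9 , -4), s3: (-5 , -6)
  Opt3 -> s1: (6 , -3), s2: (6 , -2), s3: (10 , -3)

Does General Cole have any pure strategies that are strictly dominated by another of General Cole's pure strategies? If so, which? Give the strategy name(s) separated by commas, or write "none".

s1, s3

s2 strictly dominates s1 — Opt1: 4>1, Opt2: -4>-8, Opt3: -2>-3.
Nothing dominates s2: s1 at Opt1 (4>1); s3 at Opt1 (4>3).
s2 strictly dominates s3 — Opt1: 4>3, Opt2: -4>-6, Opt3: -2>-3.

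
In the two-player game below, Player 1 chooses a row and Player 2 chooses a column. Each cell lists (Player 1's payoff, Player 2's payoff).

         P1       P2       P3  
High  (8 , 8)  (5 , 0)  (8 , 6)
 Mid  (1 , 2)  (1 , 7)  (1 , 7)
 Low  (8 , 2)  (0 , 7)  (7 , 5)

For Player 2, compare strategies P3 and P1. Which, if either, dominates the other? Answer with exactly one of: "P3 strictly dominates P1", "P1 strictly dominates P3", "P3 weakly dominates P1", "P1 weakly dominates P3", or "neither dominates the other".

neither dominates the other

Compare P3 to P1 across each opponent action: High: 6<8, Mid: 7>2, Low: 5>2.
P3 does better at Mid, Low but worse at High; neither strategy dominates the other.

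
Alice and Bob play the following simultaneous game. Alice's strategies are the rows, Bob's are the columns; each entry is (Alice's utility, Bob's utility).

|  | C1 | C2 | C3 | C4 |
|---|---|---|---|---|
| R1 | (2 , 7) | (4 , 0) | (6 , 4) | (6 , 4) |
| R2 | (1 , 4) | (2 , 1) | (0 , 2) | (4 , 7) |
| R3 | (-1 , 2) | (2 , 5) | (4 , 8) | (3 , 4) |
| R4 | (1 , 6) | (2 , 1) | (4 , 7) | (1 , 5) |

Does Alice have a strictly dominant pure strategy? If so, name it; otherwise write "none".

R1

R1 vs R2: C1: 2>1, C2: 4>2, C3: 6>0, C4: 6>4.
R1 vs R3: C1: 2>-1, C2: 4>2, C3: 6>4, C4: 6>3.
R1 vs R4: C1: 2>1, C2: 4>2, C3: 6>4, C4: 6>1.
R1 strictly beats every other strategy against every opponent action, so it is strictly dominant.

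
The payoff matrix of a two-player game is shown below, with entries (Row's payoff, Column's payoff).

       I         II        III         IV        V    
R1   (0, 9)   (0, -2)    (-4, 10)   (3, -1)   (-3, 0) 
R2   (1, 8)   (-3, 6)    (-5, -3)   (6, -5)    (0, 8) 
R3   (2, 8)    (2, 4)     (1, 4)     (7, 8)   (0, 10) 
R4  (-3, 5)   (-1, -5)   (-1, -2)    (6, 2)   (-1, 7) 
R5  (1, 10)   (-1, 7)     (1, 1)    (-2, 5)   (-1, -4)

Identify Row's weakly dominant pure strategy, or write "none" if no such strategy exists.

R3

R3 vs R1: I: 2>0, II: 2>0, III: 1>-4, IV: 7>3, V: 0>-3.
R3 vs R2: I: 2>1, II: 2>-3, III: 1>-5, IV: 7>6, V: 0=0.
R3 vs R4: I: 2>-3, II: 2>-1, III: 1>-1, IV: 7>6, V: 0>-1.
R3 vs R5: I: 2>1, II: 2>-1, III: 1=1, IV: 7>-2, V: 0>-1.
R3 is at least as good as every other strategy against every opponent action, so it is weakly dominant.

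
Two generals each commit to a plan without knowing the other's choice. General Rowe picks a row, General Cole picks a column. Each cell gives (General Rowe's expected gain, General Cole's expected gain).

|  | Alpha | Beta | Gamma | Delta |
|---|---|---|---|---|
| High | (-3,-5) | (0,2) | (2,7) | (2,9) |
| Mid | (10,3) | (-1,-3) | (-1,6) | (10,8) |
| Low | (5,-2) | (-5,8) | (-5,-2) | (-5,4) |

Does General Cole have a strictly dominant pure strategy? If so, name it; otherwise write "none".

Alpha fails to dominate Beta at High (-5<2).
Beta fails to dominate Alpha at Mid (-3<3).
Gamma fails to dominate Alpha at Low (-2=-2).
Delta fails to dominate Beta at Low (4<8).
No single strategy dominates all the others.

none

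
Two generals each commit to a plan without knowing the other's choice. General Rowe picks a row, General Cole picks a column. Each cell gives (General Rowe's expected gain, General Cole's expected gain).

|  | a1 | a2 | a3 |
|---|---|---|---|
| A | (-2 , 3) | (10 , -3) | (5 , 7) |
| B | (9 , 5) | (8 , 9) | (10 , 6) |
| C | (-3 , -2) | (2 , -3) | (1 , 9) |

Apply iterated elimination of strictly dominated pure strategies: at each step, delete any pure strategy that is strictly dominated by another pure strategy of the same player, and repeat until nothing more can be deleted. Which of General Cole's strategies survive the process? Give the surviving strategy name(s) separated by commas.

Row C is eliminated: A beats it against every remaining column (a1: -2>-3, a2: 10>2, a3: 5>1).
General Cole's strategy a1 is strictly dominated by a3 (A: 7>3, B: 6>5) and is removed.
Among the remaining strategies, none is strictly dominated by another pure strategy of the same player, so the elimination stops.
Surviving strategies — General Rowe: {A, B}; General Cole: {a2, a3}.

a2, a3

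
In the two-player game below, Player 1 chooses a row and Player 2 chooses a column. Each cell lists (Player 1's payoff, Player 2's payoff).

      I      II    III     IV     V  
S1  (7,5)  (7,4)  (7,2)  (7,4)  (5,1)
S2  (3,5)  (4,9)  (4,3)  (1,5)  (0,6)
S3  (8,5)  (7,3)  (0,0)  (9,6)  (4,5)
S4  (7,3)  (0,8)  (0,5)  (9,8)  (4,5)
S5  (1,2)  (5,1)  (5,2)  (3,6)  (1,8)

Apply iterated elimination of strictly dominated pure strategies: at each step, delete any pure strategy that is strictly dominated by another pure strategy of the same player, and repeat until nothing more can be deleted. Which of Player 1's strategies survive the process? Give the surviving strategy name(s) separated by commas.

For Player 1, S1 strictly dominates S2 on the remaining columns (I: 7>3, II: 7>4, III: 7>4, IV: 7>1, V: 5>0); eliminate S2.
For Player 1, S1 strictly dominates S5 on the remaining columns (I: 7>1, II: 7>5, III: 7>5, IV: 7>3, V: 5>1); eliminate S5.
Column III is eliminated: II beats it against every remaining row (S1: 4>2, S3: 3>0, S4: 8>5).
Player 2's strategy V is strictly dominated by IV (S1: 4>1, S3: 6>5, S4: 8>5) and is removed.
Among the remaining strategies, none is strictly dominated by another pure strategy of the same player, so the elimination stops.
Surviving strategies — Player 1: {S1, S3, S4}; Player 2: {I, II, IV}.

S1, S3, S4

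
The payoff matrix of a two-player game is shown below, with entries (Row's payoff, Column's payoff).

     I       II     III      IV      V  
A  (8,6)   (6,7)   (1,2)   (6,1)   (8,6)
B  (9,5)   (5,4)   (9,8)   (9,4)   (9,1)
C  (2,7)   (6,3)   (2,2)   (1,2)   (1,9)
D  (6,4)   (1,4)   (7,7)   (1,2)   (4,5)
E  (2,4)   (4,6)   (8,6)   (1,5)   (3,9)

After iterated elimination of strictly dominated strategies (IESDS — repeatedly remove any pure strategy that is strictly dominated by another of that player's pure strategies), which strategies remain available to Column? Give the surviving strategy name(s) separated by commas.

Row D is eliminated: B beats it against every remaining column (I: 9>6, II: 5>1, III: 9>7, IV: 9>1, V: 9>4).
Row E is eliminated: B beats it against every remaining column (I: 9>2, II: 5>4, III: 9>8, IV: 9>1, V: 9>3).
Column IV is eliminated: I beats it against every remaining row (A: 6>1, B: 5>4, C: 7>2).
Among the remaining strategies, none is strictly dominated by another pure strategy of the same player, so the elimination stops.
Surviving strategies — Row: {A, B, C}; Column: {I, II, III, V}.

I, II, III, V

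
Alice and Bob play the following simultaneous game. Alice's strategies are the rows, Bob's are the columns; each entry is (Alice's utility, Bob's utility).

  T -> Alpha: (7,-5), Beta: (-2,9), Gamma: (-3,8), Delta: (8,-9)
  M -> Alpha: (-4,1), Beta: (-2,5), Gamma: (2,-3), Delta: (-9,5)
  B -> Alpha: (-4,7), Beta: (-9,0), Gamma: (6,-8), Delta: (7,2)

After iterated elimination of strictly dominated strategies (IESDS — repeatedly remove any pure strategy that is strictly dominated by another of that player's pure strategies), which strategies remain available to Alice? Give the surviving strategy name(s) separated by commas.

T, M

For Bob, Beta strictly dominates Gamma on the remaining rows (T: 9>8, M: 5>-3, B: 0>-8); eliminate Gamma.
Alice's strategy B is strictly dominated by T (Alpha: 7>-4, Beta: -2>-9, Delta: 8>7) and is removed.
Bob's strategy Alpha is strictly dominated by Beta (T: 9>-5, M: 5>1) and is removed.
Among the remaining strategies, none is strictly dominated by another pure strategy of the same player, so the elimination stops.
Surviving strategies — Alice: {T, M}; Bob: {Beta, Delta}.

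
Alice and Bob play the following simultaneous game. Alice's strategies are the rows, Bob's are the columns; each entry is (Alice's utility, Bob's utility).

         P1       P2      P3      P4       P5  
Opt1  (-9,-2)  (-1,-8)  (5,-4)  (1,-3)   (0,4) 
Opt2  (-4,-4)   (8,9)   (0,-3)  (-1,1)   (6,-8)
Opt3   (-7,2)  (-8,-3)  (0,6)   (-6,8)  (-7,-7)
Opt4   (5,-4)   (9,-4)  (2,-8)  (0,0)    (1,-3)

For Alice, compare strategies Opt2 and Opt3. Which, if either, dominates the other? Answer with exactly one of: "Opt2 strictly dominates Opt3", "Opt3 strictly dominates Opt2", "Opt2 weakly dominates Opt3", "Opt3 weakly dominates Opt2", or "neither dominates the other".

Opt2's payoffs vs Opt3's, by Bob's action — P1: -4>-7, P2: 8>-8, P3: 0=0, P4: -1>-6, P5: 6>-7.
Opt2 is at least as good everywhere and strictly better somewhere (tied only at P3), so Opt2 weakly but not strictly dominates Opt3.

Opt2 weakly dominates Opt3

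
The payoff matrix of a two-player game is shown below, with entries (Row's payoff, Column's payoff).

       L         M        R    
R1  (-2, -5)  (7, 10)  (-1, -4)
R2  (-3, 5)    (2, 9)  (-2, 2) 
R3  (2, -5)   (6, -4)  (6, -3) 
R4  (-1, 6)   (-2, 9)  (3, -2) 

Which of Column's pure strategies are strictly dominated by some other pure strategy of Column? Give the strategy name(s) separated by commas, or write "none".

L

M strictly dominates L — R1: 10>-5, R2: 9>5, R3: -4>-5, R4: 9>6.
M: no other strategy beats it everywhere (L at R1 (10>-5); R at R1 (10>-4)).
Nothing dominates R: L at R1 (-4>-5); M at R3 (-3>-4).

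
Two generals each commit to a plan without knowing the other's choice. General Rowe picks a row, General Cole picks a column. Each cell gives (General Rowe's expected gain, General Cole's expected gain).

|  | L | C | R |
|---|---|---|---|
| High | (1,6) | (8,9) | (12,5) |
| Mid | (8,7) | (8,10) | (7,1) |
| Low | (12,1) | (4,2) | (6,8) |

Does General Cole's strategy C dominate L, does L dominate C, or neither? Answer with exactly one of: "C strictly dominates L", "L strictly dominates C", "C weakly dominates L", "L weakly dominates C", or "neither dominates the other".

C strictly dominates L

C's payoffs vs L's, by General Rowe's action — High: 9>6, Mid: 10>7, Low: 2>1.
Every comparison favours C, so C strictly dominates L.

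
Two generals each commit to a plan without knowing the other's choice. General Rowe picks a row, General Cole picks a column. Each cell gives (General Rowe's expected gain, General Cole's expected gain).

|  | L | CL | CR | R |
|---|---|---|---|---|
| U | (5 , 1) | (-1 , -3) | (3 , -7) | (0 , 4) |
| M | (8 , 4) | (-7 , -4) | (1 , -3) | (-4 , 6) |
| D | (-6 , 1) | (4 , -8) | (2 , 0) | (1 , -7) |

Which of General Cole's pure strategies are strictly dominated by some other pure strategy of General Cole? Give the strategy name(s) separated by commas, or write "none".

CL, CR

L is not dominated — it holds its own against CL at U (1>-3); CR at U (1>-7); R at D (1>-7).
L strictly dominates CL — U: 1>-3, M: 4>-4, D: 1>-8.
CR: dominated, since L does at least as well everywhere (U: 1>-7, M: 4>-3, D: 1>0).
Nothing dominates R: L at U (4>1); CL at U (4>-3); CR at U (4>-7).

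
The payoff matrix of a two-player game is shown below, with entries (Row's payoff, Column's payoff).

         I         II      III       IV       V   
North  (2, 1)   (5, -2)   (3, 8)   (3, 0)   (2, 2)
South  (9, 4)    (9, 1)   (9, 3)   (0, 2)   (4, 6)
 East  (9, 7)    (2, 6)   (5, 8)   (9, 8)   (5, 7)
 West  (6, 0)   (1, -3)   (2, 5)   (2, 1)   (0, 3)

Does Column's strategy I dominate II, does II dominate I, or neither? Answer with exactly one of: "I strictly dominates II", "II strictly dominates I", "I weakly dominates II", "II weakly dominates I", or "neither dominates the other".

I's payoffs vs II's, by Row's action — North: 1>-2, South: 4>1, East: 7>6, West: 0>-3.
I gives a strictly higher payoff against each opponent action, so I strictly dominates II.

I strictly dominates II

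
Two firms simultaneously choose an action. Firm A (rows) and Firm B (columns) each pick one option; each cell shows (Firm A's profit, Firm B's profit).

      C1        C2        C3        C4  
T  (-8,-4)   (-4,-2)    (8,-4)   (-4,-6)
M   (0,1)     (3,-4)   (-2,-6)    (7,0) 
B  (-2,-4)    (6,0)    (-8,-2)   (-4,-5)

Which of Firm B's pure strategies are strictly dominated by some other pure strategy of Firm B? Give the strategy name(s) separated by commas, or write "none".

C1 is not dominated — it holds its own against C2 at M (1>-4); C3 at T (-4=-4); C4 at T (-4>-6).
C2 is not dominated — it holds its own against C1 at T (-2>-4); C3 at T (-2>-4); C4 at T (-2>-6).
C3 is strictly dominated by C2 (T: -2>-4, M: -4>-6, B: 0>-2).
C4 is strictly dominated by C1 (T: -4>-6, M: 1>0, B: -4>-5).

C3, C4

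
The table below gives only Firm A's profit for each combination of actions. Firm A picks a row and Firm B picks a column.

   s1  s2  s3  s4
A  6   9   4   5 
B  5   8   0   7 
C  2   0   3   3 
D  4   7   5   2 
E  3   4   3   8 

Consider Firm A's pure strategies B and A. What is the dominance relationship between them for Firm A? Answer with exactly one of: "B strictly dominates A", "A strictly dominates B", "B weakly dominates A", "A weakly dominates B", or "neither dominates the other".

neither dominates the other

Compare B to A across each choice by Firm B: s1: 5<6, s2: 8<9, s3: 0<4, s4: 7>5.
B does better at s4 but worse at s1, s2, s3; neither strategy dominates the other.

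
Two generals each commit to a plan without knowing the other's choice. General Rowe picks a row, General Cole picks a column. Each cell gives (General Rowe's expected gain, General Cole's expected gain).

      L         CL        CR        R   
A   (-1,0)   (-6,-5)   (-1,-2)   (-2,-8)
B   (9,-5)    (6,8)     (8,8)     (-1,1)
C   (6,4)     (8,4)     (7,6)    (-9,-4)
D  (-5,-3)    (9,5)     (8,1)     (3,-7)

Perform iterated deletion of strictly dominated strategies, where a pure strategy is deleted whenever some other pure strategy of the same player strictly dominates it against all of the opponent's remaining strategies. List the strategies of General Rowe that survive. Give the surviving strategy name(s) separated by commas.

B, D

Row A is eliminated: B beats it against every remaining column (L: 9>-1, CL: 6>-6, CR: 8>-1, R: -1>-2).
General Cole's strategy L is strictly dominated by CR (B: 8>-5, C: 6>4, D: 1>-3) and is removed.
Row C is eliminated: D beats it against every remaining column (CL: 9>8, CR: 8>7, R: 3>-9).
For General Cole, CL strictly dominates R on the remaining rows (B: 8>1, D: 5>-7); eliminate R.
Among the remaining strategies, none is strictly dominated by another pure strategy of the same player, so the elimination stops.
Surviving strategies — General Rowe: {B, D}; General Cole: {CL, CR}.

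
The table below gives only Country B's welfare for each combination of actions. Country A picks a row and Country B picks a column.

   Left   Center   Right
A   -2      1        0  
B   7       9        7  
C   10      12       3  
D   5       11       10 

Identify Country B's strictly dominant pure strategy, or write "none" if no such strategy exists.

Center

Center vs Left: A: 1>-2, B: 9>7, C: 12>10, D: 11>5.
Center vs Right: A: 1>0, B: 9>7, C: 12>3, D: 11>10.
Center strictly beats every other strategy against every opponent action, so it is strictly dominant.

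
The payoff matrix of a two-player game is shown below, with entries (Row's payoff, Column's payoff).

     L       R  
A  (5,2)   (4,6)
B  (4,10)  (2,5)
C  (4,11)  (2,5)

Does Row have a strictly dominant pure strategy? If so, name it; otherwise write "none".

A vs B: L: 5>4, R: 4>2.
A vs C: L: 5>4, R: 4>2.
A strictly beats every other strategy against every opponent action, so it is strictly dominant.

A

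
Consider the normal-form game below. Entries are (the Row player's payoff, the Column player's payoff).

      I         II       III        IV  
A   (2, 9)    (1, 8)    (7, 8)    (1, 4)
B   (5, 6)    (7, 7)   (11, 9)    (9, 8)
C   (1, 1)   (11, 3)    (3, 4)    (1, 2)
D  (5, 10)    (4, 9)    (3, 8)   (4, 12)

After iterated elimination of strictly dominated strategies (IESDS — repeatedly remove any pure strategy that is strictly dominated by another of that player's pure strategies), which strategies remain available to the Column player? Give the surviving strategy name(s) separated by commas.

III

Row A is eliminated: B beats it against every remaining column (I: 5>2, II: 7>1, III: 11>7, IV: 9>1).
Column I is eliminated: IV beats it against every remaining row (B: 8>6, C: 2>1, D: 12>10).
For the Row player, B strictly dominates D on the remaining columns (II: 7>4, III: 11>3, IV: 9>4); eliminate D.
Column II is eliminated: III beats it against every remaining row (B: 9>7, C: 4>3).
The Row player's strategy C is strictly dominated by B (III: 11>3, IV: 9>1) and is removed.
For the Column player, III strictly dominates IV on the remaining rows (B: 9>8); eliminate IV.
Among the remaining strategies, none is strictly dominated by another pure strategy of the same player, so the elimination stops.
Surviving strategies — the Row player: {B}; the Column player: {III}.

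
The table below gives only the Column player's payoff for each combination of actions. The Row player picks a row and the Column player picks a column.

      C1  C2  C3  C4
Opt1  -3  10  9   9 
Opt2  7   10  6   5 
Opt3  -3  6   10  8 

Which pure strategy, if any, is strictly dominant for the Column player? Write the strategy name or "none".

none

C1 fails to dominate C2 at Opt1 (-3<10).
C2 fails to dominate C3 at Opt3 (6<10).
C3 fails to dominate C1 at Opt2 (6<7).
C4 fails to dominate C1 at Opt2 (5<7).
No single strategy dominates all the others.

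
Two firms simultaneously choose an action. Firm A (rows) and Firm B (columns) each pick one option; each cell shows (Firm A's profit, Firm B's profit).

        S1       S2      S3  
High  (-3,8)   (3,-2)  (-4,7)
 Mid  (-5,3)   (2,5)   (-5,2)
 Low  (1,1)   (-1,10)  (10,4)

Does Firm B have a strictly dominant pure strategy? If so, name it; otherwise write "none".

S1 fails to dominate S2 at Mid (3<5).
S2 fails to dominate S1 at High (-2<8).
S3 fails to dominate S1 at High (7<8).
No single strategy dominates all the others.

none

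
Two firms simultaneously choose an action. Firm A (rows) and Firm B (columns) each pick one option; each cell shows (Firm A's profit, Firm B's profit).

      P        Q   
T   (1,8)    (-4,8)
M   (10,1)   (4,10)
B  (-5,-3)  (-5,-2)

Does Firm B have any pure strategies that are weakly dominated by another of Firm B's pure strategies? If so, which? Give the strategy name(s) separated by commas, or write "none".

P is weakly dominated by Q (T: 8=8, M: 10>1, B: -2>-3).
Q: no other strategy beats it everywhere (P at M (10>1)).

P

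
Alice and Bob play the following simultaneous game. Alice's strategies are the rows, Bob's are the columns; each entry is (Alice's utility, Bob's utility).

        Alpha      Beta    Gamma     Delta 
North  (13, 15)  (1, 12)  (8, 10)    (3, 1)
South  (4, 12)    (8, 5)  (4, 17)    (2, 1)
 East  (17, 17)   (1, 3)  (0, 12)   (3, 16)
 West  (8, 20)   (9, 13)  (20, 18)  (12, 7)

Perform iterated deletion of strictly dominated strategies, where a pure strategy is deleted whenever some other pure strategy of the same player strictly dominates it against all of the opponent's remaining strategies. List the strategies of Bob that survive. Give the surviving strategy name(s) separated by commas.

For Alice, West strictly dominates South on the remaining columns (Alpha: 8>4, Beta: 9>8, Gamma: 20>4, Delta: 12>2); eliminate South.
Column Beta is eliminated: Alpha beats it against every remaining row (North: 15>12, East: 17>3, West: 20>13).
Column Gamma is eliminated: Alpha beats it against every remaining row (North: 15>10, East: 17>12, West: 20>18).
Column Delta is eliminated: Alpha beats it against every remaining row (North: 15>1, East: 17>16, West: 20>7).
Row North is eliminated: East beats it against every remaining column (Alpha: 17>13).
For Alice, East strictly dominates West on the remaining columns (Alpha: 17>8); eliminate West.
Among the remaining strategies, none is strictly dominated by another pure strategy of the same player, so the elimination stops.
Surviving strategies — Alice: {East}; Bob: {Alpha}.

Alpha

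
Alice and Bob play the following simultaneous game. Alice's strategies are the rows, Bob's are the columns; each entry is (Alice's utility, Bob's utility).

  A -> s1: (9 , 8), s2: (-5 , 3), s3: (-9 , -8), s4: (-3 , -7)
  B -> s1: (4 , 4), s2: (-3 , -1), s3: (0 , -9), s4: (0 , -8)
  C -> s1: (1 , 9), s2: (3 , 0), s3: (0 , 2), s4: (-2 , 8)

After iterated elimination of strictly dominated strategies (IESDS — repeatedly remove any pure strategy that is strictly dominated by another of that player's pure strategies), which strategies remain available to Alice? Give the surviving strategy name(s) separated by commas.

For Bob, s1 strictly dominates s2 on the remaining rows (A: 8>3, B: 4>-1, C: 9>0); eliminate s2.
Column s3 is eliminated: s1 beats it against every remaining row (A: 8>-8, B: 4>-9, C: 9>2).
Row C is eliminated: B beats it against every remaining column (s1: 4>1, s4: 0>-2).
For Bob, s1 strictly dominates s4 on the remaining rows (A: 8>-7, B: 4>-8); eliminate s4.
Alice's strategy B is strictly dominated by A (s1: 9>4) and is removed.
Among the remaining strategies, none is strictly dominated by another pure strategy of the same player, so the elimination stops.
Surviving strategies — Alice: {A}; Bob: {s1}.

A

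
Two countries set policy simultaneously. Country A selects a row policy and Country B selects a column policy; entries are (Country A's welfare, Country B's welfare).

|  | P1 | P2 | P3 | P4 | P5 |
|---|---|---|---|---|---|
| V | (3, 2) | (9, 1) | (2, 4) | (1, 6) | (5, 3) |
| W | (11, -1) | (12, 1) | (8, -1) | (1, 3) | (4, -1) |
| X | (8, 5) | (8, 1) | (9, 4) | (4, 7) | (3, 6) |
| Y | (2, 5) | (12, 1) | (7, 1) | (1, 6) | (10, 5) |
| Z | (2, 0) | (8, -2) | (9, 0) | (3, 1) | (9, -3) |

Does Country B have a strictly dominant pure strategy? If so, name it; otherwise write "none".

P4

P4 vs P1: V: 6>2, W: 3>-1, X: 7>5, Y: 6>5, Z: 1>0.
P4 vs P2: V: 6>1, W: 3>1, X: 7>1, Y: 6>1, Z: 1>-2.
P4 vs P3: V: 6>4, W: 3>-1, X: 7>4, Y: 6>1, Z: 1>0.
P4 vs P5: V: 6>3, W: 3>-1, X: 7>6, Y: 6>5, Z: 1>-3.
P4 strictly beats every other strategy against every opponent action, so it is strictly dominant.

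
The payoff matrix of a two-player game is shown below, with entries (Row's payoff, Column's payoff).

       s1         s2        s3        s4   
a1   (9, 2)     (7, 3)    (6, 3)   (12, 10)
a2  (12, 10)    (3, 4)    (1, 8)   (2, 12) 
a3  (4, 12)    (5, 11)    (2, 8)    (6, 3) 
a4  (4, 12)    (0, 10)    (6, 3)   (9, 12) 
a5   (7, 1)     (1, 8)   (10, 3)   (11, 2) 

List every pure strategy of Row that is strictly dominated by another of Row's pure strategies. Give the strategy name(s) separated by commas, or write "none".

Nothing dominates a1: a2 at s2 (7>3); a3 at s1 (9>4); a4 at s1 (9>4); a5 at s1 (9>7).
a2: no other strategy beats it everywhere (a1 at s1 (12>9); a3 at s1 (12>4); a4 at s1 (12>4); a5 at s1 (12>7)).
a1 strictly dominates a3 — s1: 9>4, s2: 7>5, s3: 6>2, s4: 12>6.
a5 strictly dominates a4 — s1: 7>4, s2: 1>0, s3: 10>6, s4: 11>9.
Nothing dominates a5: a1 at s3 (10>6); a2 at s3 (10>1); a3 at s1 (7>4); a4 at s1 (7>4).

a3, a4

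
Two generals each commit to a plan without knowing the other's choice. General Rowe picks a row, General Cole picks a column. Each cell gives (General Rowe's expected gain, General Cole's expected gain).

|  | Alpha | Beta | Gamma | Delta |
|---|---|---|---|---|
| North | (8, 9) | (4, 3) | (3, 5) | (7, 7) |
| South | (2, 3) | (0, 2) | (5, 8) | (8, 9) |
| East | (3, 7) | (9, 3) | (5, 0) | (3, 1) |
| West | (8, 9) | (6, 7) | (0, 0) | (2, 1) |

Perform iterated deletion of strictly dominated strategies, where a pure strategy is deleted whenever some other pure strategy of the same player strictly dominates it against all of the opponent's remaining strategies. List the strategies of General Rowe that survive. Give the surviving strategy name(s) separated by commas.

General Cole's strategy Beta is strictly dominated by Alpha (North: 9>3, South: 3>2, East: 7>3, West: 9>7) and is removed.
For General Cole, Delta strictly dominates Gamma on the remaining rows (North: 7>5, South: 9>8, East: 1>0, West: 1>0); eliminate Gamma.
General Rowe's strategy East is strictly dominated by North (Alpha: 8>3, Delta: 7>3) and is removed.
Among the remaining strategies, none is strictly dominated by another pure strategy of the same player, so the elimination stops.
Surviving strategies — General Rowe: {North, South, West}; General Cole: {Alpha, Delta}.

North, South, West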